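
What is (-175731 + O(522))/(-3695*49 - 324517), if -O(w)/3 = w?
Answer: 59099/168524 ≈ 0.35069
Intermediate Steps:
O(w) = -3*w
(-175731 + O(522))/(-3695*49 - 324517) = (-175731 - 3*522)/(-3695*49 - 324517) = (-175731 - 1566)/(-181055 - 324517) = -177297/(-505572) = -177297*(-1/505572) = 59099/168524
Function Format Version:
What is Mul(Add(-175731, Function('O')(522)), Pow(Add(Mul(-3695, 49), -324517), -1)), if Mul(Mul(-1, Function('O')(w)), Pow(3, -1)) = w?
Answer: Rational(59099, 168524) ≈ 0.35069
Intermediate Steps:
Function('O')(w) = Mul(-3, w)
Mul(Add(-175731, Function('O')(522)), Pow(Add(Mul(-3695, 49), -324517), -1)) = Mul(Add(-175731, Mul(-3, 522)), Pow(Add(Mul(-3695, 49), -324517), -1)) = Mul(Add(-175731, -1566), Pow(Add(-181055, -324517), -1)) = Mul(-177297, Pow(-505572, -1)) = Mul(-177297, Rational(-1, 505572)) = Rational(59099, 168524)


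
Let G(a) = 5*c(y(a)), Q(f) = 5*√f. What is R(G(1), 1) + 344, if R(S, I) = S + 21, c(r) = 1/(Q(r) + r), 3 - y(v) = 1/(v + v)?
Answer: 3283/9 + 2*√10/9 ≈ 365.48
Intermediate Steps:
y(v) = 3 - 1/(2*v) (y(v) = 3 - 1/(v + v) = 3 - 1/(2*v))
c(r) = 1/(r + 5*√r) (c(r) = 1/(5*√r + r) = 1/(r + 5*√r))
G(a) = 5/(3 + 5*√(3 - 1/(2*a)) - 1/(2*a)) (G(a) = 5/((3 - 1/(2*a)) + 5*√(3 - 1/(2*a))) = 5/(3 + 5*√(3 - 1/(2*a)) - 1/(2*a)))
R(S, I) = 21 + S
R(G(1), 1) + 344 = (21 + 10*1/(-1 + 6*1 + 5*1*√2*√(6 - 1/1))) + 344 = (21 + 10*1/(-1 + 6 + 5*1*√2*√(6 - 1*1))) + 344 = (21 + 10*1/(-1 + 6 + 5*1*√2*√(6 - 1))) + 344 = (21 + 10*1/(-1 + 6 + 5*1*√2*√5)) + 344 = (21 + 10*1/(-1 + 6 + 5*√10)) + 344 = (21 + 10*1/(5 + 5*√10)) + 344 = (21 + 10/(5 + 5*√10)) + 344 = 365 + 10/(5 + 5*√10)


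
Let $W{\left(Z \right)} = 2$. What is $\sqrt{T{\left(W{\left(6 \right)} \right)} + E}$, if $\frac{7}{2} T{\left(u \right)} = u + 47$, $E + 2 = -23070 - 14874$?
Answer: $2 i \sqrt{9483} \approx 194.76 i$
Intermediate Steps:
$E = -37946$ ($E = -2 - 37944 = -37946$)
$T{\left(u \right)} = \frac{94}{7} + \frac{2 u}{7}$ ($T{\left(u \right)} = \frac{2 \left(u + 47\right)}{7} = \frac{2 \left(47 + u\right)}{7} = \frac{94}{7} + \frac{2 u}{7}$)
$\sqrt{T{\left(W{\left(6 \right)} \right)} + E} = \sqrt{\left(\frac{94}{7} + \frac{2}{7} \cdot 2\right) - 37946} = \sqrt{\left(\frac{94}{7} + \frac{4}{7}\right) - 37946} = \sqrt{14 - 37946} = \sqrt{-37932} = 2 i \sqrt{9483}$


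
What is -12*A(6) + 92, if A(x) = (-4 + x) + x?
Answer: -4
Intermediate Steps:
A(x) = -4 + 2*x
-12*A(6) + 92 = -12*(-4 + 2*6) + 92 = -12*(-4 + 12) + 92 = -12*8 + 92 = -96 + 92 = -4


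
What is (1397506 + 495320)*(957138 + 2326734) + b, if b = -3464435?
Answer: 6215794837837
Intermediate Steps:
(1397506 + 495320)*(957138 + 2326734) + b = (1397506 + 495320)*(957138 + 2326734) - 3464435 = 1892826*3283872 - 3464435 = 6215798302272 - 3464435 = 6215794837837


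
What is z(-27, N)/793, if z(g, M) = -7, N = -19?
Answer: -7/793 ≈ -0.0088272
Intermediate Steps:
z(-27, N)/793 = -7/793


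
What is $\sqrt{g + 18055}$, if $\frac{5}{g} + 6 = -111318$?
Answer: $\frac{\sqrt{55939052456265}}{55662} \approx 134.37$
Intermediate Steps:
$g = - \frac{5}{111324}$ ($g = \frac{5}{-6 - 111318} = \frac{5}{-111324} = 5 \left(- \frac{1}{111324}\right) = - \frac{5}{111324} \approx -4.4914 \cdot 10^{-5}$)
$\sqrt{g + 18055} = \sqrt{- \frac{5}{111324} + 18055} = \sqrt{\frac{2009954815}{111324}} = \frac{\sqrt{55939052456265}}{55662}$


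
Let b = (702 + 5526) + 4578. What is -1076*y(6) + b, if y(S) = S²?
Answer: -27930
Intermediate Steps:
b = 10806 (b = 6228 + 4578 = 10806)
-1076*y(6) + b = -1076*6² + 10806 = -1076*36 + 10806 = -38736 + 10806 = -27930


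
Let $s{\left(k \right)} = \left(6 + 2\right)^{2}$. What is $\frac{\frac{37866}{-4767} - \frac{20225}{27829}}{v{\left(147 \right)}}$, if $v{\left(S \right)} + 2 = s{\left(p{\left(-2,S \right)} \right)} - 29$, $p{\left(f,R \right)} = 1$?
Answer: $- \frac{383395163}{1459269273} \approx -0.26273$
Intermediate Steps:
$s{\left(k \right)} = 64$ ($s{\left(k \right)} = 8^{2} = 64$)
$v{\left(S \right)} = 33$ ($v{\left(S \right)} = -2 + \left(64 - 29\right) = -2 + 35 = 33$)
$\frac{\frac{37866}{-4767} - \frac{20225}{27829}}{v{\left(147 \right)}} = \frac{\frac{37866}{-4767} - \frac{20225}{27829}}{33} = \left(37866 \left(- \frac{1}{4767}\right) - \frac{20225}{27829}\right) \frac{1}{33} = \left(- \frac{12622}{1589} - \frac{20225}{27829}\right) \frac{1}{33} = \left(- \frac{383395163}{44220281}\right) \frac{1}{33} = - \frac{383395163}{1459269273}$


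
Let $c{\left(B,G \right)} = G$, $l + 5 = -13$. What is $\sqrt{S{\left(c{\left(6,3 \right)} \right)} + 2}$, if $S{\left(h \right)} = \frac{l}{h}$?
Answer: $2 i \approx 2.0 i$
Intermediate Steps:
$l = -18$ ($l = -5 - 13 = -18$)
$S{\left(h \right)} = - \frac{18}{h}$
$\sqrt{S{\left(c{\left(6,3 \right)} \right)} + 2} = \sqrt{- \frac{18}{3} + 2} = \sqrt{\left(-18\right) \frac{1}{3} + 2} = \sqrt{-6 + 2} = \sqrt{-4} = 2 i$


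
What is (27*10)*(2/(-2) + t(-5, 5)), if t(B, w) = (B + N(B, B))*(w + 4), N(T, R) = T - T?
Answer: -12420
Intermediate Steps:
N(T, R) = 0
t(B, w) = B*(4 + w) (t(B, w) = (B + 0)*(w + 4) = B*(4 + w))
(27*10)*(2/(-2) + t(-5, 5)) = (27*10)*(2/(-2) - 5*(4 + 5)) = 270*(2*(-½) - 5*9) = 270*(-1 - 45) = 270*(-46) = -12420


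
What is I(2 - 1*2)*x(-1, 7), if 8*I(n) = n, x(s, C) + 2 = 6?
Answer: 0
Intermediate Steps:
x(s, C) = 4 (x(s, C) = -2 + 6 = 4)
I(n) = n/8
I(2 - 1*2)*x(-1, 7) = ((2 - 1*2)/8)*4 = ((2 - 2)/8)*4 = ((1/8)*0)*4 = 0*4 = 0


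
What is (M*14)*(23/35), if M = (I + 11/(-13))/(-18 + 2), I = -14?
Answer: 4439/520 ≈ 8.5365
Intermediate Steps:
M = 193/208 (M = (-14 + 11/(-13))/(-18 + 2) = (-14 + 11*(-1/13))/(-16) = (-14 - 11/13)*(-1/16) = -193/13*(-1/16) = 193/208 ≈ 0.92789)
(M*14)*(23/35) = ((193/208)*14)*(23/35) = 1351*(23*(1/35))/104 = (1351/104)*(23/35) = 4439/520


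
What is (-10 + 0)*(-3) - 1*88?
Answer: -58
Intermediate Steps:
(-10 + 0)*(-3) - 1*88 = -10*(-3) - 88 = 30 - 88 = -58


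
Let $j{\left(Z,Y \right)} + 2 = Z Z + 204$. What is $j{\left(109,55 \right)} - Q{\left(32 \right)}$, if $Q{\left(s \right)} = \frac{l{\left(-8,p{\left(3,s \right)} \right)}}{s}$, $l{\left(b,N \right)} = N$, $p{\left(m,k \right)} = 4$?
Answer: $\frac{96663}{8} \approx 12083.0$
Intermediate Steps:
$j{\left(Z,Y \right)} = 202 + Z^{2}$ ($j{\left(Z,Y \right)} = -2 + \left(Z Z + 204\right) = -2 + \left(Z^{2} + 204\right) = -2 + \left(204 + Z^{2}\right) = 202 + Z^{2}$)
$Q{\left(s \right)} = \frac{4}{s}$
$j{\left(109,55 \right)} - Q{\left(32 \right)} = \left(202 + 109^{2}\right) - \frac{4}{32} = \left(202 + 11881\right) - 4 \cdot \frac{1}{32} = 12083 - \frac{1}{8} = \frac{96663}{8}$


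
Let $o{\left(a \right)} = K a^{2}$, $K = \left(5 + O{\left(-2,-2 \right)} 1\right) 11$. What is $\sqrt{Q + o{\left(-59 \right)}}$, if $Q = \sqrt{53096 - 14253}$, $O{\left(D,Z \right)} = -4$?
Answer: $\sqrt{38291 + \sqrt{38843}} \approx 196.18$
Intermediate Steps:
$K = 11$ ($K = \left(5 - 4\right) 11 = 1 \cdot 11 = 11$)
$Q = \sqrt{38843} \approx 197.09$
$o{\left(a \right)} = 11 a^{2}$
$\sqrt{Q + o{\left(-59 \right)}} = \sqrt{\sqrt{38843} + 11 \left(-59\right)^{2}} = \sqrt{\sqrt{38843} + 11 \cdot 3481} = \sqrt{\sqrt{38843} + 38291} = \sqrt{38291 + \sqrt{38843}}$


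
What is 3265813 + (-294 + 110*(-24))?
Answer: 3262879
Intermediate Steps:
3265813 + (-294 + 110*(-24)) = 3265813 + (-294 - 2640) = 3265813 - 2934 = 3262879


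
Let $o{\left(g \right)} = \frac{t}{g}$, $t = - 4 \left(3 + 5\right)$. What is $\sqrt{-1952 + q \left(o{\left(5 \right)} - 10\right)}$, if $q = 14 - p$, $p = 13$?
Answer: $\frac{i \sqrt{49210}}{5} \approx 44.367 i$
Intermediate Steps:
$q = 1$ ($q = 14 - 13 = 1$)
$t = -32$ ($t = \left(-4\right) 8 = -32$)
$o{\left(g \right)} = - \frac{32}{g}$
$\sqrt{-1952 + q \left(o{\left(5 \right)} - 10\right)} = \sqrt{-1952 + 1 \left(- \frac{32}{5} - 10\right)} = \sqrt{-1952 + 1 \left(- \frac{82}{5}\right)} = \sqrt{-1952 - \frac{82}{5}} = \sqrt{- \frac{9842}{5}} = \frac{i \sqrt{49210}}{5}$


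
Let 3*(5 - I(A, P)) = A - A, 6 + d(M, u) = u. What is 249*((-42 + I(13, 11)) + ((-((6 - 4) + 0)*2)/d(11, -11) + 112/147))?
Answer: -1066799/119 ≈ -8964.7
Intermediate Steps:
d(M, u) = -6 + u
I(A, P) = 5 (I(A, P) = 5 - (A - A)/3 = 5 - ⅓*0 = 5 + 0 = 5)
249*((-42 + I(13, 11)) + ((-((6 - 4) + 0)*2)/d(11, -11) + 112/147)) = 249*((-42 + 5) + ((-((6 - 4) + 0)*2)/(-6 - 11) + 112/147)) = 249*(-37 + ((-(2 + 0)*2)/(-17) + 112*(1/147))) = 249*(-37 + ((-1*2*2)*(-1/17) + 16/21)) = 249*(-37 + (-2*2*(-1/17) + 16/21)) = 249*(-37 + (-4*(-1/17) + 16/21)) = 249*(-37 + (4/17 + 16/21)) = 249*(-37 + 356/357) = 249*(-12853/357) = -1066799/119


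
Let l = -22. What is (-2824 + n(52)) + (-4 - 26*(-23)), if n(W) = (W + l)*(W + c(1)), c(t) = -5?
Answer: -820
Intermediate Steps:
n(W) = (-22 + W)*(-5 + W) (n(W) = (W - 22)*(W - 5) = (-22 + W)*(-5 + W))
(-2824 + n(52)) + (-4 - 26*(-23)) = (-2824 + (110 + 52**2 - 27*52)) + (-4 - 26*(-23)) = (-2824 + (110 + 2704 - 1404)) + (-4 + 598) = (-2824 + 1410) + 594 = -1414 + 594 = -820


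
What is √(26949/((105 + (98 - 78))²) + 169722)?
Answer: √2651933199/125 ≈ 411.98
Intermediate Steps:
√(26949/((105 + (98 - 78))²) + 169722) = √(26949/((105 + 20)²) + 169722) = √(26949/(125²) + 169722) = √(26949/15625 + 169722) = √(2651933199/15625) = √2651933199/125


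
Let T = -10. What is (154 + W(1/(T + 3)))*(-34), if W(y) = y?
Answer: -36618/7 ≈ -5231.1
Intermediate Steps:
(154 + W(1/(T + 3)))*(-34) = (154 + 1/(-10 + 3))*(-34) = (154 + 1/(-7))*(-34) = (154 - ⅐)*(-34) = (1077/7)*(-34) = -36618/7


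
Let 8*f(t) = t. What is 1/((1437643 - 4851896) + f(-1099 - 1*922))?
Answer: -8/27316045 ≈ -2.9287e-7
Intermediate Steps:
f(t) = t/8
1/((1437643 - 4851896) + f(-1099 - 1*922)) = 1/((1437643 - 4851896) + (-1099 - 1*922)/8) = 1/(-3414253 + (-1099 - 922)/8) = 1/(-3414253 + (⅛)*(-2021)) = 1/(-3414253 - 2021/8) = 1/(-27316045/8) = -8/27316045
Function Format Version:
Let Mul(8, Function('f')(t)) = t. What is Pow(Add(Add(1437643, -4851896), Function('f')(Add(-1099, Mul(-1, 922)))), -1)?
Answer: Rational(-8, 27316045) ≈ -2.9287e-7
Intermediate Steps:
Function('f')(t) = Mul(Rational(1, 8), t)
Pow(Add(Add(1437643, -4851896), Function('f')(Add(-1099, Mul(-1, 922)))), -1) = Pow(Add(Add(1437643, -4851896), Mul(Rational(1, 8), Add(-1099, Mul(-1, 922)))), -1) = Pow(Add(-3414253, Mul(Rational(1, 8), Add(-1099, -922))), -1) = Pow(Add(-3414253, Mul(Rational(1, 8), -2021)), -1) = Pow(Add(-3414253, Rational(-2021, 8)), -1) = Pow(Rational(-27316045, 8), -1) = Rational(-8, 27316045)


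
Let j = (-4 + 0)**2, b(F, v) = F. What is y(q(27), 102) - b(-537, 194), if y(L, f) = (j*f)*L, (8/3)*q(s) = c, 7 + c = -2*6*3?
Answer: -25779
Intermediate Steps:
c = -43 (c = -7 - 2*6*3 = -7 - 12*3 = -7 - 36 = -43)
q(s) = -129/8 (q(s) = (3/8)*(-43) = -129/8)
j = 16 (j = (-4)**2 = 16)
y(L, f) = 16*L*f (y(L, f) = (16*f)*L = 16*L*f)
y(q(27), 102) - b(-537, 194) = 16*(-129/8)*102 - 1*(-537) = -26316 + 537 = -25779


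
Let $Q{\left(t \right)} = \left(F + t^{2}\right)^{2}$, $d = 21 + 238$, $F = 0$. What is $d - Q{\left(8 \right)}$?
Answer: $-3837$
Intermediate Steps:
$d = 259$
$Q{\left(t \right)} = t^{4}$ ($Q{\left(t \right)} = \left(0 + t^{2}\right)^{2} = \left(t^{2}\right)^{2} = t^{4}$)
$d - Q{\left(8 \right)} = 259 - 8^{4} = 259 - 4096 = -3837$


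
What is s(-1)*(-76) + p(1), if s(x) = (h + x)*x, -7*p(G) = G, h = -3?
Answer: -2129/7 ≈ -304.14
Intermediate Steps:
p(G) = -G/7
s(x) = x*(-3 + x) (s(x) = (-3 + x)*x = x*(-3 + x))
s(-1)*(-76) + p(1) = -(-3 - 1)*(-76) - ⅐*1 = -1*(-4)*(-76) - ⅐ = 4*(-76) - ⅐ = -304 - ⅐ = -2129/7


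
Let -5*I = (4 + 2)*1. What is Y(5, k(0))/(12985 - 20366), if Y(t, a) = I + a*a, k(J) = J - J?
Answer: 6/36905 ≈ 0.00016258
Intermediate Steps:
I = -6/5 (I = -(4 + 2)/5 = -6/5 ≈ -1.2000)
k(J) = 0
Y(t, a) = -6/5 + a**2 (Y(t, a) = -6/5 + a*a = -6/5 + a**2)
Y(5, k(0))/(12985 - 20366) = (-6/5 + 0**2)/(12985 - 20366) = (-6/5 + 0)/(-7381) = -1/7381*(-6/5) = 6/36905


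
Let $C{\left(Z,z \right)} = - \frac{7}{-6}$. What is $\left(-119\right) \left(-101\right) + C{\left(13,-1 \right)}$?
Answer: $\frac{72121}{6} \approx 12020.0$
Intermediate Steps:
$C{\left(Z,z \right)} = \frac{7}{6}$ ($C{\left(Z,z \right)} = \left(-7\right) \left(- \frac{1}{6}\right) = \frac{7}{6}$)
$\left(-119\right) \left(-101\right) + C{\left(13,-1 \right)} = \left(-119\right) \left(-101\right) + \frac{7}{6} = 12019 + \frac{7}{6} = \frac{72121}{6}$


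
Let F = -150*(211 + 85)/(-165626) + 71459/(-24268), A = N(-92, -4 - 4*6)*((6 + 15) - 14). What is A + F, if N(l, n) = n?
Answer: -399281337831/2009705884 ≈ -198.68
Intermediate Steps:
A = -196 (A = (-4 - 4*6)*((6 + 15) - 14) = (-4 - 24)*(21 - 14) = -28*7 = -196)
F = -5378984567/2009705884 (F = -150*296*(-1/165626) + 71459*(-1/24268) = -44400*(-1/165626) - 71459/24268 = 22200/82813 - 71459/24268 = -5378984567/2009705884 ≈ -2.6765)
A + F = -196 - 5378984567/2009705884 = -399281337831/2009705884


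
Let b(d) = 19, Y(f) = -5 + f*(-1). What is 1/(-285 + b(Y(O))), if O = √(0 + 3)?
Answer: -1/266 ≈ -0.0037594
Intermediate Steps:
O = √3 ≈ 1.7320
Y(f) = -5 - f
1/(-285 + b(Y(O))) = 1/(-285 + 19) = 1/(-266) = -1/266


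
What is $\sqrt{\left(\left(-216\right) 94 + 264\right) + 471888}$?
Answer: $2 \sqrt{112962} \approx 672.2$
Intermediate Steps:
$\sqrt{\left(\left(-216\right) 94 + 264\right) + 471888} = \sqrt{\left(-20304 + 264\right) + 471888} = \sqrt{-20040 + 471888} = \sqrt{451848} = 2 \sqrt{112962}$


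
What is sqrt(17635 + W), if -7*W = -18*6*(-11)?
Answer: sqrt(855799)/7 ≈ 132.16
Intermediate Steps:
W = -1188/7 (W = -(-18*6)*(-11)/7 = -(-108)*(-11)/7 = -1/7*1188 = -1188/7 ≈ -169.71)
sqrt(17635 + W) = sqrt(17635 - 1188/7) = sqrt(122257/7) = sqrt(855799)/7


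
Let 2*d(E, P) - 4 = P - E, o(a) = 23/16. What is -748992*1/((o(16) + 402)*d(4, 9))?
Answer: -7989248/19365 ≈ -412.56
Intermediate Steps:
o(a) = 23/16 (o(a) = 23*(1/16) = 23/16)
d(E, P) = 2 + P/2 - E/2 (d(E, P) = 2 + (P - E)/2 = 2 + (P/2 - E/2) = 2 + P/2 - E/2)
-748992*1/((o(16) + 402)*d(4, 9)) = -748992*1/((23/16 + 402)*(2 + (1/2)*9 - 1/2*4)) = -748992*16/(6455*(2 + 9/2 - 2)) = -748992/((6455/16)*(9/2)) = -748992/58095/32 = -748992*32/58095 = -7989248/19365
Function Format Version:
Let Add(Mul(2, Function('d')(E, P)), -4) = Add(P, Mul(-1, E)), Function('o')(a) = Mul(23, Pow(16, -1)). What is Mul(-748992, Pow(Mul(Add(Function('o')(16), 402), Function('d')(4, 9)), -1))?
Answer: Rational(-7989248, 19365) ≈ -412.56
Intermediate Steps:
Function('o')(a) = Rational(23, 16) (Function('o')(a) = Mul(23, Rational(1, 16)) = Rational(23, 16))
Function('d')(E, P) = Add(2, Mul(Rational(1, 2), P), Mul(Rational(-1, 2), E)) (Function('d')(E, P) = Add(2, Mul(Rational(1, 2), Add(P, Mul(-1, E)))) = Add(2, Add(Mul(Rational(1, 2), P), Mul(Rational(-1, 2), E))) = Add(2, Mul(Rational(1, 2), P), Mul(Rational(-1, 2), E)))
Mul(-748992, Pow(Mul(Add(Function('o')(16), 402), Function('d')(4, 9)), -1)) = Mul(-748992, Pow(Mul(Add(Rational(23, 16), 402), Add(2, Mul(Rational(1, 2), 9), Mul(Rational(-1, 2), 4))), -1)) = Mul(-748992, Pow(Mul(Rational(6455, 16), Add(2, Rational(9, 2), -2)), -1)) = Mul(-748992, Pow(Mul(Rational(6455, 16), Rational(9, 2)), -1)) = Mul(-748992, Pow(Rational(58095, 32), -1)) = Mul(-748992, Rational(32, 58095)) = Rational(-7989248, 19365)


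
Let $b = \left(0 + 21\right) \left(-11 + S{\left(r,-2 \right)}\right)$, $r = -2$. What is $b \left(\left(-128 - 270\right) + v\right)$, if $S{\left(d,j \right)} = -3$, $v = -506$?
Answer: $265776$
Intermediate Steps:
$b = -294$ ($b = \left(0 + 21\right) \left(-11 - 3\right) = 21 \left(-14\right) = -294$)
$b \left(\left(-128 - 270\right) + v\right) = - 294 \left(\left(-128 - 270\right) - 506\right) = - 294 \left(-398 - 506\right) = \left(-294\right) \left(-904\right) = 265776$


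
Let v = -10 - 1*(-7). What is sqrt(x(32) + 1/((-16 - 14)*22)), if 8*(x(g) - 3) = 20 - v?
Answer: sqrt(2558490)/660 ≈ 2.4235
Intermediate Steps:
v = -3 (v = -10 + 7 = -3)
x(g) = 47/8 (x(g) = 3 + (20 - 1*(-3))/8 = 3 + (20 + 3)/8 = 3 + (1/8)*23 = 3 + 23/8 = 47/8)
sqrt(x(32) + 1/((-16 - 14)*22)) = sqrt(47/8 + 1/((-16 - 14)*22)) = sqrt(47/8 + 1/(-30*22)) = sqrt(47/8 + 1/(-660)) = sqrt(47/8 - 1/660) = sqrt(7753/1320) = sqrt(2558490)/660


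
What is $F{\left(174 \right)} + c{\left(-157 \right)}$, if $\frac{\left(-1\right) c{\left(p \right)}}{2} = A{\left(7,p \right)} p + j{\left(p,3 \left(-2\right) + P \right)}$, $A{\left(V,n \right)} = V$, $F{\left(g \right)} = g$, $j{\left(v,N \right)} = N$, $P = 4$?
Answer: $2376$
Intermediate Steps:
$c{\left(p \right)} = 4 - 14 p$ ($c{\left(p \right)} = - 2 \left(7 p + \left(3 \left(-2\right) + 4\right)\right) = - 2 \left(7 p + \left(-6 + 4\right)\right) = - 2 \left(7 p - 2\right) = - 2 \left(-2 + 7 p\right) = 4 - 14 p$)
$F{\left(174 \right)} + c{\left(-157 \right)} = 174 + \left(4 - -2198\right) = 174 + \left(4 + 2198\right) = 174 + 2202 = 2376$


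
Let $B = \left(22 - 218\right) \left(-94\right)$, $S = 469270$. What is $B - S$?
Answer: $-450846$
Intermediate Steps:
$B = 18424$ ($B = \left(-196\right) \left(-94\right) = 18424$)
$B - S = 18424 - 469270 = -450846$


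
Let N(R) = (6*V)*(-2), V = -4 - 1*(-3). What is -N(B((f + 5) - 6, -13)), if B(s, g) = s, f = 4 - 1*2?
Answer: -12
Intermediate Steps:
f = 2 (f = 4 - 2 = 2)
V = -1 (V = -4 + 3 = -1)
N(R) = 12 (N(R) = (6*(-1))*(-2) = -6*(-2) = 12)
-N(B((f + 5) - 6, -13)) = -1*12 = -12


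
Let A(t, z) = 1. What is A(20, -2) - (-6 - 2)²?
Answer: -63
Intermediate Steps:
A(20, -2) - (-6 - 2)² = 1 - (-6 - 2)² = 1 - 1*(-8)² = 1 - 1*64 = 1 - 64 = -63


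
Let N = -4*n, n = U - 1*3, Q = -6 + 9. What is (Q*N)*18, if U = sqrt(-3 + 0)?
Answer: 648 - 216*I*sqrt(3) ≈ 648.0 - 374.12*I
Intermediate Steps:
Q = 3
U = I*sqrt(3) (U = sqrt(-3) = I*sqrt(3) ≈ 1.732*I)
n = -3 + I*sqrt(3) (n = I*sqrt(3) - 1*3 = I*sqrt(3) - 3 = -3 + I*sqrt(3) ≈ -3.0 + 1.732*I)
N = 12 - 4*I*sqrt(3) (N = -4*(-3 + I*sqrt(3)) = 12 - 4*I*sqrt(3) ≈ 12.0 - 6.9282*I)
(Q*N)*18 = (3*(12 - 4*I*sqrt(3)))*18 = (36 - 12*I*sqrt(3))*18 = 648 - 216*I*sqrt(3)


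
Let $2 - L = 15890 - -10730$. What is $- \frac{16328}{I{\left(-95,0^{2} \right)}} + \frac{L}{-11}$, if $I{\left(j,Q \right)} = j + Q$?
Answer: $\frac{2708318}{1045} \approx 2591.7$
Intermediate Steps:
$I{\left(j,Q \right)} = Q + j$
$L = -26618$ ($L = 2 - \left(15890 - -10730\right) = 2 - \left(15890 + 10730\right) = 2 - 26620 = -26618$)
$- \frac{16328}{I{\left(-95,0^{2} \right)}} + \frac{L}{-11} = - \frac{16328}{0^{2} - 95} - \frac{26618}{-11} = - \frac{16328}{0 - 95} - - \frac{26618}{11} = - \frac{16328}{-95} + \frac{26618}{11} = \left(-16328\right) \left(- \frac{1}{95}\right) + \frac{26618}{11} = \frac{16328}{95} + \frac{26618}{11} = \frac{2708318}{1045}$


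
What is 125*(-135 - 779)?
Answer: -114250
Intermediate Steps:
125*(-135 - 779) = 125*(-914) = -114250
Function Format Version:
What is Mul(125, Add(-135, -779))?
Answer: -114250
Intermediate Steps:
Mul(125, Add(-135, -779)) = Mul(125, -914) = -114250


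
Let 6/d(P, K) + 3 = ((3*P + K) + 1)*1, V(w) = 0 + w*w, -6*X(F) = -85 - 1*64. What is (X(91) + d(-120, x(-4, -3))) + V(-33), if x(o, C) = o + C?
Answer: 91333/82 ≈ 1113.8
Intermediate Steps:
X(F) = 149/6 (X(F) = -(-85 - 1*64)/6 = -(-85 - 64)/6 = -⅙*(-149) = 149/6)
x(o, C) = C + o
V(w) = w² (V(w) = 0 + w² = w²)
d(P, K) = 6/(-2 + K + 3*P) (d(P, K) = 6/(-3 + ((3*P + K) + 1)*1) = 6/(-3 + ((K + 3*P) + 1)*1) = 6/(-3 + (1 + K + 3*P)*1) = 6/(-3 + (1 + K + 3*P)) = 6/(-2 + K + 3*P))
(X(91) + d(-120, x(-4, -3))) + V(-33) = (149/6 + 6/(-2 + (-3 - 4) + 3*(-120))) + (-33)² = (149/6 + 6/(-2 - 7 - 360)) + 1089 = (149/6 + 6/(-369)) + 1089 = (149/6 + 6*(-1/369)) + 1089 = (149/6 - 2/123) + 1089 = 2035/82 + 1089 = 91333/82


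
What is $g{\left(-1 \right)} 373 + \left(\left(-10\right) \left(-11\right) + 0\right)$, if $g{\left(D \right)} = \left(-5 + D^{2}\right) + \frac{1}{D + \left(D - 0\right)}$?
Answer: $- \frac{3137}{2} \approx -1568.5$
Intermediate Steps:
$g{\left(D \right)} = -5 + D^{2} + \frac{1}{2 D}$ ($g{\left(D \right)} = \left(-5 + D^{2}\right) + \frac{1}{D + \left(D + 0\right)} = \left(-5 + D^{2}\right) + \frac{1}{D + D} = \left(-5 + D^{2}\right) + \frac{1}{2 D} = -5 + D^{2} + \frac{1}{2 D}$)
$g{\left(-1 \right)} 373 + \left(\left(-10\right) \left(-11\right) + 0\right) = \left(-5 + \left(-1\right)^{2} + \frac{1}{2 \left(-1\right)}\right) 373 + \left(\left(-10\right) \left(-11\right) + 0\right) = \left(-5 + 1 + \frac{1}{2} \left(-1\right)\right) 373 + \left(110 + 0\right) = \left(-5 + 1 - \frac{1}{2}\right) 373 + 110 = \left(- \frac{9}{2}\right) 373 + 110 = - \frac{3357}{2} + 110 = - \frac{3137}{2}$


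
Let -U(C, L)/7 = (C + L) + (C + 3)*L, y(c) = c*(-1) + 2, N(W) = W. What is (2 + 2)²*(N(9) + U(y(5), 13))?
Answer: -976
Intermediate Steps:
y(c) = 2 - c (y(c) = -c + 2 = 2 - c)
U(C, L) = -7*C - 7*L - 7*L*(3 + C) (U(C, L) = -7*((C + L) + (C + 3)*L) = -7*((C + L) + (3 + C)*L) = -7*((C + L) + L*(3 + C)) = -7*(C + L + L*(3 + C)) = -7*C - 7*L - 7*L*(3 + C))
(2 + 2)²*(N(9) + U(y(5), 13)) = (2 + 2)²*(9 + (-28*13 - 7*(2 - 1*5) - 7*(2 - 1*5)*13)) = 4²*(9 + (-364 - 7*(2 - 5) - 7*(2 - 5)*13)) = 16*(9 + (-364 - 7*(-3) - 7*(-3)*13)) = 16*(9 + (-364 + 21 + 273)) = 16*(9 - 70) = 16*(-61) = -976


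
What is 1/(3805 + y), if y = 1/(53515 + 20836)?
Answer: 74351/282905556 ≈ 0.00026281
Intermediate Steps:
y = 1/74351 ≈ 1.3450e-5
1/(3805 + y) = 1/(3805 + 1/74351) = 1/(282905556/74351) = 74351/282905556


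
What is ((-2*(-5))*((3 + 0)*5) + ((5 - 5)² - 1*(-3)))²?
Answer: 23409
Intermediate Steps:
((-2*(-5))*((3 + 0)*5) + ((5 - 5)² - 1*(-3)))² = (10*(3*5) + (0² + 3))² = (10*15 + (0 + 3))² = (150 + 3)² = 153² = 23409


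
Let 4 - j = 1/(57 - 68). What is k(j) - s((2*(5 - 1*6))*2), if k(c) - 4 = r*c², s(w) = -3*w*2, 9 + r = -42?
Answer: -105695/121 ≈ -873.51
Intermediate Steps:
j = 45/11 (j = 4 - 1/(57 - 68) = 4 - 1/(-11) = 4 - 1*(-1/11) = 4 + 1/11 = 45/11 ≈ 4.0909)
r = -51 (r = -9 - 42 = -51)
s(w) = -6*w
k(c) = 4 - 51*c²
k(j) - s((2*(5 - 1*6))*2) = (4 - 51*(45/11)²) - (-6)*(2*(5 - 1*6))*2 = (4 - 51*2025/121) - (-6)*(2*(5 - 6))*2 = (4 - 103275/121) - (-6)*(2*(-1))*2 = -102791/121 - (-6)*(-2*2) = -102791/121 - (-6)*(-4) = -102791/121 - 1*24 = -102791/121 - 24 = -105695/121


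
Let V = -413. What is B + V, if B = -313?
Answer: -726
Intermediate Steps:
B + V = -313 - 413 = -726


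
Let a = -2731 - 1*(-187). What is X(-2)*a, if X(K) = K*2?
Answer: 10176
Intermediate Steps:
X(K) = 2*K
a = -2544 (a = -2731 + 187 = -2544)
X(-2)*a = (2*(-2))*(-2544) = -4*(-2544) = 10176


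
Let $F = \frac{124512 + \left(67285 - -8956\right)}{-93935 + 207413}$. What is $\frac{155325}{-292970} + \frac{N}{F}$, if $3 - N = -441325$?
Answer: $\frac{2934440978237751}{11762921282} \approx 2.4947 \cdot 10^{5}$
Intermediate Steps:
$N = 441328$ ($N = 3 - -441325 = 3 + 441325 = 441328$)
$F = \frac{200753}{113478}$ ($F = \frac{124512 + \left(67285 + 8956\right)}{113478} = \left(124512 + 76241\right) \frac{1}{113478} = 200753 \cdot \frac{1}{113478} = \frac{200753}{113478} \approx 1.7691$)
$\frac{155325}{-292970} + \frac{N}{F} = \frac{155325}{-292970} + \frac{441328}{\frac{200753}{113478}} = 155325 \left(- \frac{1}{292970}\right) + 441328 \cdot \frac{113478}{200753} = - \frac{31065}{58594} + \frac{50081018784}{200753} = \frac{2934440978237751}{11762921282}$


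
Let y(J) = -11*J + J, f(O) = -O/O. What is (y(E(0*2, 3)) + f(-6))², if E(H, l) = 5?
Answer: 2601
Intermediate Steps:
f(O) = -1 (f(O) = -1*1 = -1)
y(J) = -10*J
(y(E(0*2, 3)) + f(-6))² = (-10*5 - 1)² = (-50 - 1)² = (-51)² = 2601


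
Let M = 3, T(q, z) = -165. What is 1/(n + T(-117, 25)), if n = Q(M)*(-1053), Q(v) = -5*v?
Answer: 1/15630 ≈ 6.3980e-5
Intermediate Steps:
n = 15795 (n = -5*3*(-1053) = -15*(-1053) = 15795)
1/(n + T(-117, 25)) = 1/(15795 - 165) = 1/15630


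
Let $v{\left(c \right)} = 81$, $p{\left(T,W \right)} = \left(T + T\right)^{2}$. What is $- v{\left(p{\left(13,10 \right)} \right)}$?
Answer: $-81$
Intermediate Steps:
$p{\left(T,W \right)} = 4 T^{2}$ ($p{\left(T,W \right)} = \left(2 T\right)^{2} = 4 T^{2}$)
$- v{\left(p{\left(13,10 \right)} \right)} = \left(-1\right) 81 = -81$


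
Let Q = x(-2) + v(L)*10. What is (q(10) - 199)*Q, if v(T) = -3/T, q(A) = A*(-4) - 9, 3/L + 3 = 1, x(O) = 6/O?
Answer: -4216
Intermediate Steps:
L = -3/2 (L = 3/(-3 + 1) = 3/(-2) = 3*(-1/2) = -3/2 ≈ -1.5000)
q(A) = -9 - 4*A (q(A) = -4*A - 9 = -9 - 4*A)
Q = 17 (Q = 6/(-2) - 3/(-3/2)*10 = 6*(-1/2) - 3*(-2/3)*10 = -3 + 2*10 = -3 + 20 = 17)
(q(10) - 199)*Q = ((-9 - 4*10) - 199)*17 = ((-9 - 40) - 199)*17 = (-49 - 199)*17 = -248*17 = -4216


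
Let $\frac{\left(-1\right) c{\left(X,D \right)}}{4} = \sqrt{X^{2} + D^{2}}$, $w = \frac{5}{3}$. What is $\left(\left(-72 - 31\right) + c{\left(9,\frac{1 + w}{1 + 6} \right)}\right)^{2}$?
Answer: $\frac{5251129}{441} + \frac{824 \sqrt{35785}}{21} \approx 19330.0$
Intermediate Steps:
$w = \frac{5}{3}$ ($w = 5 \cdot \frac{1}{3} = \frac{5}{3} \approx 1.6667$)
$c{\left(X,D \right)} = - 4 \sqrt{D^{2} + X^{2}}$ ($c{\left(X,D \right)} = - 4 \sqrt{X^{2} + D^{2}} = - 4 \sqrt{D^{2} + X^{2}}$)
$\left(\left(-72 - 31\right) + c{\left(9,\frac{1 + w}{1 + 6} \right)}\right)^{2} = \left(\left(-72 - 31\right) - 4 \sqrt{\left(\frac{1 + \frac{5}{3}}{1 + 6}\right)^{2} + 9^{2}}\right)^{2} = \left(\left(-72 - 31\right) - 4 \sqrt{\left(\frac{8}{3 \cdot 7}\right)^{2} + 81}\right)^{2} = \left(-103 - 4 \sqrt{\left(\frac{8}{3} \cdot \frac{1}{7}\right)^{2} + 81}\right)^{2} = \left(-103 - 4 \sqrt{\left(\frac{8}{21}\right)^{2} + 81}\right)^{2} = \left(-103 - 4 \sqrt{\frac{64}{441} + 81}\right)^{2} = \left(-103 - 4 \sqrt{\frac{35785}{441}}\right)^{2} = \left(-103 - 4 \frac{\sqrt{35785}}{21}\right)^{2} = \left(-103 - \frac{4 \sqrt{35785}}{21}\right)^{2}$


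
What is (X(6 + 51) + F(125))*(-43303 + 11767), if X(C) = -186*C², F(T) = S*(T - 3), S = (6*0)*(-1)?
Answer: 19057646304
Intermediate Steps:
S = 0 (S = 0*(-1) = 0)
F(T) = 0 (F(T) = 0*(T - 3) = 0*(-3 + T) = 0)
(X(6 + 51) + F(125))*(-43303 + 11767) = (-186*(6 + 51)² + 0)*(-43303 + 11767) = (-186*57² + 0)*(-31536) = (-186*3249 + 0)*(-31536) = (-604314 + 0)*(-31536) = -604314*(-31536) = 19057646304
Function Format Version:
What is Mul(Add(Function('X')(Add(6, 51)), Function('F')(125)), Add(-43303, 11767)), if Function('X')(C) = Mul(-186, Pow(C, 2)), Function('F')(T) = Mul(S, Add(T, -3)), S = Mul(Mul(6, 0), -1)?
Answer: 19057646304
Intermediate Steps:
S = 0 (S = Mul(0, -1) = 0)
Function('F')(T) = 0 (Function('F')(T) = Mul(0, Add(T, -3)) = Mul(0, Add(-3, T)) = 0)
Mul(Add(Function('X')(Add(6, 51)), Function('F')(125)), Add(-43303, 11767)) = Mul(Add(Mul(-186, Pow(Add(6, 51), 2)), 0), Add(-43303, 11767)) = Mul(Add(Mul(-186, Pow(57, 2)), 0), -31536) = Mul(Add(Mul(-186, 3249), 0), -31536) = Mul(Add(-604314, 0), -31536) = Mul(-604314, -31536) = 19057646304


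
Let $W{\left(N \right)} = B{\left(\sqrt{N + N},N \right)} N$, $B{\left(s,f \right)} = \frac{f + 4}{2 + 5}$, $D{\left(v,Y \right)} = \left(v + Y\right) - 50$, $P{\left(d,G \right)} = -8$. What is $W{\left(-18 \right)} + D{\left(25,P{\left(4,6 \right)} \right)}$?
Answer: $3$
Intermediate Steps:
$D{\left(v,Y \right)} = -50 + Y + v$ ($D{\left(v,Y \right)} = \left(Y + v\right) - 50 = -50 + Y + v$)
$B{\left(s,f \right)} = \frac{4}{7} + \frac{f}{7}$ ($B{\left(s,f \right)} = \frac{4 + f}{7} = \left(4 + f\right) \frac{1}{7} = \frac{4}{7} + \frac{f}{7}$)
$W{\left(N \right)} = N \left(\frac{4}{7} + \frac{N}{7}\right)$ ($W{\left(N \right)} = \left(\frac{4}{7} + \frac{N}{7}\right) N = N \left(\frac{4}{7} + \frac{N}{7}\right)$)
$W{\left(-18 \right)} + D{\left(25,P{\left(4,6 \right)} \right)} = \frac{1}{7} \left(-18\right) \left(4 - 18\right) - 33 = \frac{1}{7} \left(-18\right) \left(-14\right) - 33 = 36 - 33 = 3$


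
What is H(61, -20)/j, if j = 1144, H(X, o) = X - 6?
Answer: 5/104 ≈ 0.048077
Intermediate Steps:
H(X, o) = -6 + X
H(61, -20)/j = (-6 + 61)/1144 = 55*(1/1144) = 5/104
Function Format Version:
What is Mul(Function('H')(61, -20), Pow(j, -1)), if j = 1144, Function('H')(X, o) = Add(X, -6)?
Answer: Rational(5, 104) ≈ 0.048077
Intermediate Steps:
Function('H')(X, o) = Add(-6, X)
Mul(Function('H')(61, -20), Pow(j, -1)) = Mul(Add(-6, 61), Pow(1144, -1)) = Mul(55, Rational(1, 1144)) = Rational(5, 104)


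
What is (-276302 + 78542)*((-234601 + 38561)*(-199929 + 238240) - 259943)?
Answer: 1485325600222080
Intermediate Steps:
(-276302 + 78542)*((-234601 + 38561)*(-199929 + 238240) - 259943) = -197760*(-196040*38311 - 259943) = -197760*(-7510488440 - 259943) = -197760*(-7510748383) = 1485325600222080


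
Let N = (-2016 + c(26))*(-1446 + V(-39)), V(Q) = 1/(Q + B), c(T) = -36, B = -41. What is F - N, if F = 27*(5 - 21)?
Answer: -59352993/20 ≈ -2.9676e+6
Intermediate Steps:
V(Q) = 1/(-41 + Q) (V(Q) = 1/(Q - 41) = 1/(-41 + Q))
F = -432 (F = 27*(-16) = -432)
N = 59344353/20 (N = (-2016 - 36)*(-1446 + 1/(-41 - 39)) = -2052*(-1446 + 1/(-80)) = -2052*(-1446 - 1/80) = -2052*(-115681/80) = 59344353/20 ≈ 2.9672e+6)
F - N = -432 - 1*59344353/20 = -432 - 59344353/20 = -59352993/20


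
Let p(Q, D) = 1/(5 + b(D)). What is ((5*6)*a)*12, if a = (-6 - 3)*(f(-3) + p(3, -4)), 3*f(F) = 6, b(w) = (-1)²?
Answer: -7020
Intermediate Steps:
b(w) = 1
f(F) = 2 (f(F) = (⅓)*6 = 2)
p(Q, D) = ⅙ (p(Q, D) = 1/(5 + 1) = 1/6 = ⅙)
a = -39/2 (a = (-6 - 3)*(2 + ⅙) = -9*13/6 = -39/2 ≈ -19.500)
((5*6)*a)*12 = ((5*6)*(-39/2))*12 = (30*(-39/2))*12 = -585*12 = -7020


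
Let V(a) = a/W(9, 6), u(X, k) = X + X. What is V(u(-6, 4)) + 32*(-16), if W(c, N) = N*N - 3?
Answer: -5636/11 ≈ -512.36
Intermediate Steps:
W(c, N) = -3 + N² (W(c, N) = N² - 3 = -3 + N²)
u(X, k) = 2*X
V(a) = a/33 (V(a) = a/(-3 + 6²) = a/(-3 + 36) = a/33)
V(u(-6, 4)) + 32*(-16) = (2*(-6))/33 + 32*(-16) = (1/33)*(-12) - 512 = -4/11 - 512 = -5636/11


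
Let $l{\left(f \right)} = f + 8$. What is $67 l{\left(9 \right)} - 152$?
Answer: $987$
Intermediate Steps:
$l{\left(f \right)} = 8 + f$
$67 l{\left(9 \right)} - 152 = 67 \left(8 + 9\right) - 152 = 67 \cdot 17 - 152 = 1139 - 152 = 987$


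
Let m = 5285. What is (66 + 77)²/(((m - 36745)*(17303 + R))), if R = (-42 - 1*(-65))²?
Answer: -13/356640 ≈ -3.6451e-5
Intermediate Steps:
R = 529 (R = (-42 + 65)² = 23² = 529)
(66 + 77)²/(((m - 36745)*(17303 + R))) = (66 + 77)²/(((5285 - 36745)*(17303 + 529))) = 143²/((-31460*17832)) = 20449/(-560994720) = 20449*(-1/560994720) = -13/356640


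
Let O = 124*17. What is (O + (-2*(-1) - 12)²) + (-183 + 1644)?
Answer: 3669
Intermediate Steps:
O = 2108
(O + (-2*(-1) - 12)²) + (-183 + 1644) = (2108 + (-2*(-1) - 12)²) + (-183 + 1644) = (2108 + (2 - 12)²) + 1461 = (2108 + (-10)²) + 1461 = (2108 + 100) + 1461 = 2208 + 1461 = 3669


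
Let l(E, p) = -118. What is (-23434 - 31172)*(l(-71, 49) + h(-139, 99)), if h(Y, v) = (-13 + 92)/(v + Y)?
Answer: 131027097/20 ≈ 6.5514e+6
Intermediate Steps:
h(Y, v) = 79/(Y + v)
(-23434 - 31172)*(l(-71, 49) + h(-139, 99)) = (-23434 - 31172)*(-118 + 79/(-139 + 99)) = -54606*(-118 + 79/(-40)) = -54606*(-118 + 79*(-1/40)) = -54606*(-118 - 79/40) = -54606*(-4799/40) = 131027097/20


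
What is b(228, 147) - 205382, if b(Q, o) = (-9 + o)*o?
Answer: -185096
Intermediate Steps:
b(Q, o) = o*(-9 + o)
b(228, 147) - 205382 = 147*(-9 + 147) - 205382 = 147*138 - 205382 = 20286 - 205382 = -185096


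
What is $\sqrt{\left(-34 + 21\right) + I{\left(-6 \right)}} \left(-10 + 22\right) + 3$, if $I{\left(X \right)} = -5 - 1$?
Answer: $3 + 12 i \sqrt{19} \approx 3.0 + 52.307 i$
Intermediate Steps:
$I{\left(X \right)} = -6$ ($I{\left(X \right)} = -5 - 1 = -6$)
$\sqrt{\left(-34 + 21\right) + I{\left(-6 \right)}} \left(-10 + 22\right) + 3 = \sqrt{\left(-34 + 21\right) - 6} \left(-10 + 22\right) + 3 = \sqrt{-13 - 6} \cdot 12 + 3 = \sqrt{-19} \cdot 12 + 3 = i \sqrt{19} \cdot 12 + 3 = 12 i \sqrt{19} + 3 = 3 + 12 i \sqrt{19}$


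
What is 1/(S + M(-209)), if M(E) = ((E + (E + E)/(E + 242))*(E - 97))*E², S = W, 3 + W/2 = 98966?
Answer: 1/2963080156 ≈ 3.3749e-10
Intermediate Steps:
W = 197926 (W = -6 + 2*98966 = -6 + 197932 = 197926)
S = 197926
M(E) = E²*(-97 + E)*(E + 2*E/(242 + E)) (M(E) = ((E + (2*E)/(242 + E))*(-97 + E))*E² = ((E + 2*E/(242 + E))*(-97 + E))*E² = ((-97 + E)*(E + 2*E/(242 + E)))*E² = E²*(-97 + E)*(E + 2*E/(242 + E)))
1/(S + M(-209)) = 1/(197926 + (-209)³*(-23668 + (-209)² + 147*(-209))/(242 - 209)) = 1/(197926 - 9129329*(-23668 + 43681 - 30723)/33) = 1/(197926 - 9129329*1/33*(-10710)) = 1/(197926 + 2962882230) = 1/2963080156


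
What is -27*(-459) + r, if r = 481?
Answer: 12874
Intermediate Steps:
-27*(-459) + r = -27*(-459) + 481 = 12393 + 481 = 12874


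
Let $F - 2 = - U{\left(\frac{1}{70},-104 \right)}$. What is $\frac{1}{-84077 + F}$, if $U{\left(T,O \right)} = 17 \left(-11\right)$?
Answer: $- \frac{1}{83888} \approx -1.1921 \cdot 10^{-5}$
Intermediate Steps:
$U{\left(T,O \right)} = -187$
$F = 189$ ($F = 2 - -187 = 2 + 187 = 189$)
$\frac{1}{-84077 + F} = \frac{1}{-84077 + 189} = \frac{1}{-83888} = - \frac{1}{83888}$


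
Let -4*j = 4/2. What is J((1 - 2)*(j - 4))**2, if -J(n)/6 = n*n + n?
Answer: 88209/4 ≈ 22052.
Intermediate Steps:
j = -1/2 ≈ -0.50000
J(n) = -6*n - 6*n**2 (J(n) = -6*(n*n + n) = -6*(n**2 + n) = -6*(n + n**2) = -6*n - 6*n**2)
J((1 - 2)*(j - 4))**2 = (-6*(1 - 2)*(-1/2 - 4)*(1 + (1 - 2)*(-1/2 - 4)))**2 = (-6*(-1*(-9/2))*(1 - 1*(-9/2)))**2 = (-6*9/2*(1 + 9/2))**2 = (-6*9/2*11/2)**2 = (-297/2)**2 = 88209/4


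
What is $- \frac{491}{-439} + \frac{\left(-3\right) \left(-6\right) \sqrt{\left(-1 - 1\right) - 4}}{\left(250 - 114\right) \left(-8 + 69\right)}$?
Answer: $\frac{491}{439} + \frac{9 i \sqrt{6}}{4148} \approx 1.1185 + 0.0053147 i$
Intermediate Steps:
$- \frac{491}{-439} + \frac{\left(-3\right) \left(-6\right) \sqrt{\left(-1 - 1\right) - 4}}{\left(250 - 114\right) \left(-8 + 69\right)} = \left(-491\right) \left(- \frac{1}{439}\right) + \frac{18 \sqrt{\left(-1 - 1\right) - 4}}{136 \cdot 61} = \frac{491}{439} + \frac{18 \sqrt{-2 - 4}}{8296} = \frac{491}{439} + 18 \sqrt{-6} \cdot \frac{1}{8296} = \frac{491}{439} + 18 i \sqrt{6} \cdot \frac{1}{8296} = \frac{491}{439} + \frac{9 i \sqrt{6}}{4148}$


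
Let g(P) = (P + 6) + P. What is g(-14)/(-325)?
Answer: 22/325 ≈ 0.067692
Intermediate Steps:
g(P) = 6 + 2*P (g(P) = (6 + P) + P = 6 + 2*P)
g(-14)/(-325) = (6 + 2*(-14))/(-325) = (6 - 28)*(-1/325) = -22*(-1/325) = 22/325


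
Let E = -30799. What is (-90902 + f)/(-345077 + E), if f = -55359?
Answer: 146261/375876 ≈ 0.38912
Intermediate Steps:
(-90902 + f)/(-345077 + E) = (-90902 - 55359)/(-345077 - 30799) = -146261/(-375876) = -146261*(-1/375876) = 146261/375876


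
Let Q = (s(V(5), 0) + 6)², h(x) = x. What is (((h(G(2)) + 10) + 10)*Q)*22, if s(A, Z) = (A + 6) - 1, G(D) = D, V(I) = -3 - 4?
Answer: 7744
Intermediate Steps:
V(I) = -7
s(A, Z) = 5 + A (s(A, Z) = (6 + A) - 1 = 5 + A)
Q = 16 (Q = ((5 - 7) + 6)² = (-2 + 6)² = 4² = 16)
(((h(G(2)) + 10) + 10)*Q)*22 = (((2 + 10) + 10)*16)*22 = ((12 + 10)*16)*22 = (22*16)*22 = 352*22 = 7744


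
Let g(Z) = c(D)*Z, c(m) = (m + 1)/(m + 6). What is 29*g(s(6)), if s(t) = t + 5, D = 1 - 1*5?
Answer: -957/2 ≈ -478.50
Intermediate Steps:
D = -4 (D = 1 - 5 = -4)
c(m) = (1 + m)/(6 + m)
s(t) = 5 + t
g(Z) = -3*Z/2 (g(Z) = ((1 - 4)/(6 - 4))*Z = (-3/2)*Z = ((1/2)*(-3))*Z = -3*Z/2)
29*g(s(6)) = 29*(-3*(5 + 6)/2) = 29*(-3/2*11) = 29*(-33/2) = -957/2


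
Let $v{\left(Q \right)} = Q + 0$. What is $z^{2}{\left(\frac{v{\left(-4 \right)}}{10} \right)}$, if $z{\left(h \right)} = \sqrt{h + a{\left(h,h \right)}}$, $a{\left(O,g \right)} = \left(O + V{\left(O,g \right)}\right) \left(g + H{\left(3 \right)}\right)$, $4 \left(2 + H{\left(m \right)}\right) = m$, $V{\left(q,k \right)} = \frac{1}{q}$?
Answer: $\frac{877}{200} \approx 4.385$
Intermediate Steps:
$H{\left(m \right)} = -2 + \frac{m}{4}$
$v{\left(Q \right)} = Q$
$a{\left(O,g \right)} = \left(- \frac{5}{4} + g\right) \left(O + \frac{1}{O}\right)$ ($a{\left(O,g \right)} = \left(O + \frac{1}{O}\right) \left(g + \left(-2 + \frac{1}{4} \cdot 3\right)\right) = \left(O + \frac{1}{O}\right) \left(g + \left(-2 + \frac{3}{4}\right)\right) = \left(O + \frac{1}{O}\right) \left(g - \frac{5}{4}\right) = \left(O + \frac{1}{O}\right) \left(- \frac{5}{4} + g\right) = \left(- \frac{5}{4} + g\right) \left(O + \frac{1}{O}\right)$)
$z{\left(h \right)} = \sqrt{h + \frac{-5 + 4 h + h^{2} \left(-5 + 4 h\right)}{4 h}}$
$z^{2}{\left(\frac{v{\left(-4 \right)}}{10} \right)} = \left(\frac{\sqrt{4 - - \frac{4}{10} - \frac{5}{\left(-4\right) \frac{1}{10}} + 4 \left(- \frac{4}{10}\right)^{2}}}{2}\right)^{2} = \left(\frac{\sqrt{4 - \left(-4\right) \frac{1}{10} - \frac{5}{\left(-4\right) \frac{1}{10}} + 4 \left(\left(-4\right) \frac{1}{10}\right)^{2}}}{2}\right)^{2} = \left(\frac{\sqrt{4 - - \frac{2}{5} - \frac{5}{- \frac{2}{5}} + 4 \left(- \frac{2}{5}\right)^{2}}}{2}\right)^{2} = \left(\frac{\sqrt{4 + \frac{2}{5} - - \frac{25}{2} + 4 \cdot \frac{4}{25}}}{2}\right)^{2} = \left(\frac{\sqrt{4 + \frac{2}{5} + \frac{25}{2} + \frac{16}{25}}}{2}\right)^{2} = \left(\frac{\sqrt{\frac{877}{50}}}{2}\right)^{2} = \left(\frac{\frac{1}{10} \sqrt{1754}}{2}\right)^{2} = \left(\frac{\sqrt{1754}}{20}\right)^{2} = \frac{877}{200}$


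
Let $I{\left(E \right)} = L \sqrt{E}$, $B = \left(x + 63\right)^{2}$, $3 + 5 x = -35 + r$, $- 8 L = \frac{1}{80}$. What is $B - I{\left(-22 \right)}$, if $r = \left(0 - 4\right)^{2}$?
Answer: $\frac{85849}{25} + \frac{i \sqrt{22}}{640} \approx 3434.0 + 0.0073288 i$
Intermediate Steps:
$r = 16$ ($r = \left(-4\right)^{2} = 16$)
$L = - \frac{1}{640}$ ($L = - \frac{1}{8 \cdot 80} = \left(- \frac{1}{8}\right) \frac{1}{80} = - \frac{1}{640} \approx -0.0015625$)
$x = - \frac{22}{5}$ ($x = - \frac{3}{5} + \frac{-35 + 16}{5} = - \frac{3}{5} + \frac{1}{5} \left(-19\right) = - \frac{3}{5} - \frac{19}{5} = - \frac{22}{5} \approx -4.4$)
$B = \frac{85849}{25}$ ($B = \left(- \frac{22}{5} + 63\right)^{2} = \left(\frac{293}{5}\right)^{2} = \frac{85849}{25} \approx 3434.0$)
$I{\left(E \right)} = - \frac{\sqrt{E}}{640}$
$B - I{\left(-22 \right)} = \frac{85849}{25} - - \frac{\sqrt{-22}}{640} = \frac{85849}{25} - - \frac{i \sqrt{22}}{640} = \frac{85849}{25} + \frac{i \sqrt{22}}{640}$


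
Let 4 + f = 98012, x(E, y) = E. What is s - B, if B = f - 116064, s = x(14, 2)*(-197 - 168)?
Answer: 12946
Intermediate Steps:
f = 98008 (f = -4 + 98012 = 98008)
s = -5110 (s = 14*(-197 - 168) = 14*(-365) = -5110)
B = -18056 (B = 98008 - 116064 = -18056)
s - B = -5110 - 1*(-18056) = -5110 + 18056 = 12946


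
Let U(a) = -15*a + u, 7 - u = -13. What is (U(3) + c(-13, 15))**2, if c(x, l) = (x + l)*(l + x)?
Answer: 441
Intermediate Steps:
u = 20 (u = 7 - 1*(-13) = 7 + 13 = 20)
U(a) = 20 - 15*a (U(a) = -15*a + 20 = 20 - 15*a)
c(x, l) = (l + x)**2 (c(x, l) = (l + x)*(l + x) = (l + x)**2)
(U(3) + c(-13, 15))**2 = ((20 - 15*3) + (15 - 13)**2)**2 = ((20 - 45) + 2**2)**2 = (-25 + 4)**2 = (-21)**2 = 441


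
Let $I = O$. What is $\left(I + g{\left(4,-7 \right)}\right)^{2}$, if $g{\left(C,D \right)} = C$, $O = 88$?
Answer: $8464$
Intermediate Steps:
$I = 88$
$\left(I + g{\left(4,-7 \right)}\right)^{2} = \left(88 + 4\right)^{2} = 92^{2} = 8464$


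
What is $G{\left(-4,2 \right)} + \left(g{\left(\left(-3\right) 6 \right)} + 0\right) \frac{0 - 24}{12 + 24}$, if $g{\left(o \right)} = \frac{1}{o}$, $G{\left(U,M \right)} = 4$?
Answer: $\frac{109}{27} \approx 4.037$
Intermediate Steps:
$G{\left(-4,2 \right)} + \left(g{\left(\left(-3\right) 6 \right)} + 0\right) \frac{0 - 24}{12 + 24} = 4 + \left(\frac{1}{\left(-3\right) 6} + 0\right) \frac{0 - 24}{12 + 24} = 4 + \left(\frac{1}{-18} + 0\right) \left(- \frac{24}{36}\right) = 4 + \left(- \frac{1}{18} + 0\right) \left(\left(-24\right) \frac{1}{36}\right) = 4 - - \frac{1}{27} = 4 + \frac{1}{27} = \frac{109}{27}$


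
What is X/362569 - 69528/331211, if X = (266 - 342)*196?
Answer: -30142416488/120086841059 ≈ -0.25101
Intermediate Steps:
X = -14896 (X = -76*196 = -14896)
X/362569 - 69528/331211 = -14896/362569 - 69528/331211 = -30142416488/120086841059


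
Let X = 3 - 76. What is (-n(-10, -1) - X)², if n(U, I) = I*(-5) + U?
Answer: 6084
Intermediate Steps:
n(U, I) = U - 5*I (n(U, I) = -5*I + U = U - 5*I)
X = -73
(-n(-10, -1) - X)² = (-(-10 - 5*(-1)) - 1*(-73))² = (-(-10 + 5) + 73)² = (-1*(-5) + 73)² = (5 + 73)² = 78² = 6084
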